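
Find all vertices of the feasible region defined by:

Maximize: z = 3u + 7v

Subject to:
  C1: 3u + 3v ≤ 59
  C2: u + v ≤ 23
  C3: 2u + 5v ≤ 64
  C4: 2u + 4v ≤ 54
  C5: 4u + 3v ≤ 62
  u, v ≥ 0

(0, 0), (15.5, 0), (8.6, 9.2), (7, 10), (0, 12.8)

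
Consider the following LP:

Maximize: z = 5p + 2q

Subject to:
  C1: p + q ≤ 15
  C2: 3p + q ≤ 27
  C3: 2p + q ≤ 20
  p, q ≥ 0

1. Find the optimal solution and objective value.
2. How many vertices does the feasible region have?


1. p = 7, q = 6, z = 47
2. 5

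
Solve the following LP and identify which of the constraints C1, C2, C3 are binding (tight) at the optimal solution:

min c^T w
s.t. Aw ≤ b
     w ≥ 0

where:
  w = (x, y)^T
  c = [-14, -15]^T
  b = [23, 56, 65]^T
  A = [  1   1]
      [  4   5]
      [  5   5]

At x = 9, y = 4, compute slack b - a·x for each constraint:
  C1: 23 − 13 = 10  (slack)
  C2: 56 − 56 = 0  (binding)
  C3: 65 − 65 = 0  (binding)

Optimal: x = 9, y = 4
Binding: C2, C3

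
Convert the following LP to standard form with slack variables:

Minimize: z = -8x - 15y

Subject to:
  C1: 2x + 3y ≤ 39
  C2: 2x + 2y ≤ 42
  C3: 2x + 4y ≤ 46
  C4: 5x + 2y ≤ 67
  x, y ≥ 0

min z = -8x - 15y

s.t.
  2x + 3y + s1 = 39
  2x + 2y + s2 = 42
  2x + 4y + s3 = 46
  5x + 2y + s4 = 67
  x, y, s1, s2, s3, s4 ≥ 0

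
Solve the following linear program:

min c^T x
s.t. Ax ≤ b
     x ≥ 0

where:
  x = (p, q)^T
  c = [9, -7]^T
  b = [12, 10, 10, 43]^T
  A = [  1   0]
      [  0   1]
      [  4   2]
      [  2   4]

Evaluate the objective at each vertex of the feasible region:
  z(0, 0) = 0
  z(2.5, 0) = 22.5
  z(0, 5) = -35  ←
The minimum is at p = 0, q = 5.

p = 0, q = 5, z = -35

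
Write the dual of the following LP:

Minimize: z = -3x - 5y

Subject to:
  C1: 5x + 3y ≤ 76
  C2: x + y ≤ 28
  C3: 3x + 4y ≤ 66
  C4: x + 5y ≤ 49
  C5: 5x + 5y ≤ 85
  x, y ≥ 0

Primal min cᵀx s.t. Ax ≤ b, x ≥ 0  →  Dual max −bᵀy s.t. Aᵀy ≥ −c, y ≥ 0.

Maximize: z = -76y1 - 28y2 - 66y3 - 49y4 - 85y5

Subject to:
  5y1 + y2 + 3y3 + y4 + 5y5 ≥ 3
  3y1 + y2 + 4y3 + 5y4 + 5y5 ≥ 5
  y1, y2, y3, y4, y5 ≥ 0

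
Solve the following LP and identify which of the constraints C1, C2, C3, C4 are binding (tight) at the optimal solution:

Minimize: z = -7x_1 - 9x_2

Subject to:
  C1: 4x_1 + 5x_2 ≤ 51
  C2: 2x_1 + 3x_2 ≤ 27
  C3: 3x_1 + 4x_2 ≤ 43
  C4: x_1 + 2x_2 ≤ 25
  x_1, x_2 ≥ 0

At x_1 = 9, x_2 = 3, compute slack b - a·x for each constraint:
  C1: 51 − 51 = 0  (binding)
  C2: 27 − 27 = 0  (binding)
  C3: 43 − 39 = 4  (slack)
  C4: 25 − 15 = 10  (slack)

Optimal: x_1 = 9, x_2 = 3
Binding: C1, C2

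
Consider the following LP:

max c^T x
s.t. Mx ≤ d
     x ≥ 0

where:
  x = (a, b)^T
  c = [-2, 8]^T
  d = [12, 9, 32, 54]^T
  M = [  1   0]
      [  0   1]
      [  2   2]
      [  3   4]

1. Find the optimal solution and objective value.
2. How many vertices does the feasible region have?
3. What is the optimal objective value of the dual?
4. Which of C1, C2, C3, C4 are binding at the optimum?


1. a = 0, b = 9, z = 72
2. 6
3. 72
4. C2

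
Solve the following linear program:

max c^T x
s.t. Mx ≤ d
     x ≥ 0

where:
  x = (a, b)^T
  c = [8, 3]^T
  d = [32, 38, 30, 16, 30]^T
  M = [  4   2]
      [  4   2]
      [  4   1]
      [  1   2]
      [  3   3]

Evaluate the objective at each vertex of the feasible region:
  z(0, 0) = 0
  z(7.5, 0) = 60
  z(7, 2) = 62  ←
  z(6, 4) = 60
  z(4, 6) = 50
  z(0, 8) = 24
The maximum is at a = 7, b = 2.

a = 7, b = 2, z = 62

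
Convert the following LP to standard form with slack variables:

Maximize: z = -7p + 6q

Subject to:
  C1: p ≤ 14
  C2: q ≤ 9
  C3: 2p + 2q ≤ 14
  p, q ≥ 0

max z = -7p + 6q

s.t.
  p + s1 = 14
  q + s2 = 9
  2p + 2q + s3 = 14
  p, q, s1, s2, s3 ≥ 0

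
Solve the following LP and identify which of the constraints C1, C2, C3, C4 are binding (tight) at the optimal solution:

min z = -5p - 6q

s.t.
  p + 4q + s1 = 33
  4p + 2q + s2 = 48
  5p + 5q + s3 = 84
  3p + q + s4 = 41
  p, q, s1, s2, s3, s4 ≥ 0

At p = 9, q = 6, compute slack b - a·x for each constraint:
  C1: 33 − 33 = 0  (binding)
  C2: 48 − 48 = 0  (binding)
  C3: 84 − 75 = 9  (slack)
  C4: 41 − 33 = 8  (slack)

Optimal: p = 9, q = 6
Binding: C1, C2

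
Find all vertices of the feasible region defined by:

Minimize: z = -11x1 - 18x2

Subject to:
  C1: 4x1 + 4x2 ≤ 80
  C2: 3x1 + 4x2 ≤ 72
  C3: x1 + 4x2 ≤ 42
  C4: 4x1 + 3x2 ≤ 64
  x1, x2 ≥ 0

(0, 0), (16, 0), (10, 8), (0, 10.5)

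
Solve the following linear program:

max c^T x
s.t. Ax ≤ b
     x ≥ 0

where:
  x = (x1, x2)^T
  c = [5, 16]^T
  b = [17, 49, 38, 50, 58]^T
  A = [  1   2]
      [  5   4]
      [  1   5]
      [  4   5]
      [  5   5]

Evaluate the objective at each vertex of the feasible region:
  z(0, 0) = 0
  z(9.8, 0) = 49
  z(5, 6) = 121
  z(3, 7) = 127  ←
  z(0, 7.6) = 121.6
The maximum is at x1 = 3, x2 = 7.

x1 = 3, x2 = 7, z = 127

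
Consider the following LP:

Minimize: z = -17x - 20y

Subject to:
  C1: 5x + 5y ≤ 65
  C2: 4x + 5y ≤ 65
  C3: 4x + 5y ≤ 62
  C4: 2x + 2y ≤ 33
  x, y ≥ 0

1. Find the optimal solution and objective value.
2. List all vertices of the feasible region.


1. x = 3, y = 10, z = -251
2. (0, 0), (13, 0), (3, 10), (0, 12.4)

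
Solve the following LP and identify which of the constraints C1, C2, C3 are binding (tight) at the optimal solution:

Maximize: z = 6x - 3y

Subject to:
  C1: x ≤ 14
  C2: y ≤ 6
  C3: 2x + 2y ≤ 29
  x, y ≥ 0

At x = 14, y = 0, compute slack b - a·x for each constraint:
  C1: 14 − 14 = 0  (binding)
  C2: 6 − 0 = 6  (slack)
  C3: 29 − 28 = 1  (slack)

Optimal: x = 14, y = 0
Binding: C1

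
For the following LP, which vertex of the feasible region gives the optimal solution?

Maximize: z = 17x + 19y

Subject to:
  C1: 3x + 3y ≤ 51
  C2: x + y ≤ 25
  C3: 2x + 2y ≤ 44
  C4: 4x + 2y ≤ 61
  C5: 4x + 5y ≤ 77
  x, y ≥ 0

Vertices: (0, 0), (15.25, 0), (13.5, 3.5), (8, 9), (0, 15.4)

Evaluate the objective at each vertex of the feasible region:
  z(0, 0) = 0
  z(15.25, 0) = 259.2
  z(13.5, 3.5) = 296
  z(8, 9) = 307  ←
  z(0, 15.4) = 292.6
The maximum is at x = 8, y = 9.

(8, 9)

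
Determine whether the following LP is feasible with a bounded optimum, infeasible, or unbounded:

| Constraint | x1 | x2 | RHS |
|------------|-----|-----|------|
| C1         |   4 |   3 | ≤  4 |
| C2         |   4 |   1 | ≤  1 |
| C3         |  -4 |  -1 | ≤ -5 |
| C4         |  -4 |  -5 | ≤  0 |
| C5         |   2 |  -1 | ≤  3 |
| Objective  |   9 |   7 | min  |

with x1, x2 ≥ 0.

Infeasible (no feasible solution exists)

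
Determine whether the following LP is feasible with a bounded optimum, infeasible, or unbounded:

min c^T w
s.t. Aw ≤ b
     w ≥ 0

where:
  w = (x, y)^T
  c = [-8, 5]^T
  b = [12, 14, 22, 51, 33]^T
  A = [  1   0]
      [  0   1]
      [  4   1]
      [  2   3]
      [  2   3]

Feasible with a bounded optimal solution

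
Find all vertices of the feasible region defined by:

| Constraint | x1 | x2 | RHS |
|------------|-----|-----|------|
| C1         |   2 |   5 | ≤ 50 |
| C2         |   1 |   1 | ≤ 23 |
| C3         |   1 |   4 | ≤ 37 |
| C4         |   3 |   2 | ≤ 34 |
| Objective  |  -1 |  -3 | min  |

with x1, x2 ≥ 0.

(0, 0), (11.33, 0), (6.364, 7.455), (5, 8), (0, 9.25)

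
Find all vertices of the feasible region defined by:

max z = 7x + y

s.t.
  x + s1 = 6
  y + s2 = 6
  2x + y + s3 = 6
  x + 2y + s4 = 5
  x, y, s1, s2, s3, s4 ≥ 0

(0, 0), (3, 0), (2.333, 1.333), (0, 2.5)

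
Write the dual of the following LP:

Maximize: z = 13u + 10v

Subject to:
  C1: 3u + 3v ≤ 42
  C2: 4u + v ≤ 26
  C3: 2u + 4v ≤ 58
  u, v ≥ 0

Primal max cᵀx s.t. Ax ≤ b, x ≥ 0  →  Dual min bᵀy s.t. Aᵀy ≥ c, y ≥ 0.

Minimize: z = 42y1 + 26y2 + 58y3

Subject to:
  3y1 + 4y2 + 2y3 ≥ 13
  3y1 + y2 + 4y3 ≥ 10
  y1, y2, y3 ≥ 0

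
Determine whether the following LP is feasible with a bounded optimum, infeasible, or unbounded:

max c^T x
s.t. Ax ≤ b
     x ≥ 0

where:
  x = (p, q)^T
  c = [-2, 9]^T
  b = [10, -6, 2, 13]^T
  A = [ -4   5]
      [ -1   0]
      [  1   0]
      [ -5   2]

Infeasible (no feasible solution exists)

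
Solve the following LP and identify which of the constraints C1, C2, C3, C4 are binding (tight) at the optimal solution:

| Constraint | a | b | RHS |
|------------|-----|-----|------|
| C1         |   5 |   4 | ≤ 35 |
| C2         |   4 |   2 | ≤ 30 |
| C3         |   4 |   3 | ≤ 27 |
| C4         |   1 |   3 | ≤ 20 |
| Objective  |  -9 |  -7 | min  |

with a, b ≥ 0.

At a = 3, b = 5, compute slack b - a·x for each constraint:
  C1: 35 − 35 = 0  (binding)
  C2: 30 − 22 = 8  (slack)
  C3: 27 − 27 = 0  (binding)
  C4: 20 − 18 = 2  (slack)

Optimal: a = 3, b = 5
Binding: C1, C3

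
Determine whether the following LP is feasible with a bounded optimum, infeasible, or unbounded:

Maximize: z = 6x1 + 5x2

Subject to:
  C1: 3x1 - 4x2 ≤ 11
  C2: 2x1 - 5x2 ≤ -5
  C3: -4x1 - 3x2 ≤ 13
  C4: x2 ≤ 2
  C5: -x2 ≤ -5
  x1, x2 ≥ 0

Infeasible (no feasible solution exists)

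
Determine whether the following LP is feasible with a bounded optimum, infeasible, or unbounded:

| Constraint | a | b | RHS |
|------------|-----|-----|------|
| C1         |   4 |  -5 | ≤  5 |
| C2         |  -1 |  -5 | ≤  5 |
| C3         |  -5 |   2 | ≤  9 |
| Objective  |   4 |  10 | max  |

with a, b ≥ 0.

Unbounded (objective can increase without bound)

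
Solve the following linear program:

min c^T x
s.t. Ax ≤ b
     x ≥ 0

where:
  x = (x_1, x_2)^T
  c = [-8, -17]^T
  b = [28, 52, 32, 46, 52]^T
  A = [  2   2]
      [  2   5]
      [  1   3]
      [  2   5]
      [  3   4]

Evaluate the objective at each vertex of the feasible region:
  z(0, 0) = 0
  z(14, 0) = -112
  z(8, 6) = -166  ←
  z(0, 9.2) = -156.4
The minimum is at x_1 = 8, x_2 = 6.

x_1 = 8, x_2 = 6, z = -166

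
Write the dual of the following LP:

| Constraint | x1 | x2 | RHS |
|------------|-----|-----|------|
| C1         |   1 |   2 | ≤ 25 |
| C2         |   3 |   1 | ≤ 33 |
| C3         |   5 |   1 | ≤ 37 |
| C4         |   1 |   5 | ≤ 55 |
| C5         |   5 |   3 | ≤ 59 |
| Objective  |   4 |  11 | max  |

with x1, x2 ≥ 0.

Primal max cᵀx s.t. Ax ≤ b, x ≥ 0  →  Dual min bᵀy s.t. Aᵀy ≥ c, y ≥ 0.

Minimize: z = 25y1 + 33y2 + 37y3 + 55y4 + 59y5

Subject to:
  y1 + 3y2 + 5y3 + y4 + 5y5 ≥ 4
  2y1 + y2 + y3 + 5y4 + 3y5 ≥ 11
  y1, y2, y3, y4, y5 ≥ 0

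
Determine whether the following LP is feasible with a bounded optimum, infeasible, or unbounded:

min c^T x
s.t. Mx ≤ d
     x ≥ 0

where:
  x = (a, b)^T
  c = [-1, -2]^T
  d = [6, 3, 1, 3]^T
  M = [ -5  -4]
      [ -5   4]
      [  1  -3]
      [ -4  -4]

Unbounded (objective can decrease without bound)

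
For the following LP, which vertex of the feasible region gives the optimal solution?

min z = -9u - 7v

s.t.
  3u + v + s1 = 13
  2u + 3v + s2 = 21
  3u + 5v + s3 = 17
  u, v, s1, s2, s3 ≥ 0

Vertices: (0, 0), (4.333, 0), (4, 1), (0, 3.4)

Evaluate the objective at each vertex of the feasible region:
  z(0, 0) = 0
  z(4.333, 0) = -39
  z(4, 1) = -43  ←
  z(0, 3.4) = -23.8
The minimum is at u = 4, v = 1.

(4, 1)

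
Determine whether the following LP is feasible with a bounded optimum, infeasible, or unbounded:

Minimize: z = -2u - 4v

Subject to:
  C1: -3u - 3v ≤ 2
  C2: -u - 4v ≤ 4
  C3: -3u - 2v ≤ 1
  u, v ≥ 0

Unbounded (objective can decrease without bound)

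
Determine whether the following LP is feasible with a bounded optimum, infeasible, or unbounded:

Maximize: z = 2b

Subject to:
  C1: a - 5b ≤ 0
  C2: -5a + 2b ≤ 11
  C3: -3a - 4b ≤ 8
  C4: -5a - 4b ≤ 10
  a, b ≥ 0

Unbounded (objective can increase without bound)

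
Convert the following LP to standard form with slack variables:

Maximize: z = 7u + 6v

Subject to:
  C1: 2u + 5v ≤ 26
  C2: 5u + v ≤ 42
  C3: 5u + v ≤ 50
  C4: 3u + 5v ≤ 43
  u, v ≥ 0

max z = 7u + 6v

s.t.
  2u + 5v + s1 = 26
  5u + v + s2 = 42
  5u + v + s3 = 50
  3u + 5v + s4 = 43
  u, v, s1, s2, s3, s4 ≥ 0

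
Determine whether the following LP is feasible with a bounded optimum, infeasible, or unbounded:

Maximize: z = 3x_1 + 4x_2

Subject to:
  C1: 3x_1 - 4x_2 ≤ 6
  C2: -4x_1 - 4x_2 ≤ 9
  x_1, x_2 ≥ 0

Unbounded (objective can increase without bound)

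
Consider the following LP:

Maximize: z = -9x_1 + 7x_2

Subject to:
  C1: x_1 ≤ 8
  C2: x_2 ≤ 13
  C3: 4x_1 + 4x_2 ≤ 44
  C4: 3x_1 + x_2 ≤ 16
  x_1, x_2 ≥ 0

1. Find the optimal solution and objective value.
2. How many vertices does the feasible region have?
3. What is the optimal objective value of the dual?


1. x_1 = 0, x_2 = 11, z = 77
2. 4
3. 77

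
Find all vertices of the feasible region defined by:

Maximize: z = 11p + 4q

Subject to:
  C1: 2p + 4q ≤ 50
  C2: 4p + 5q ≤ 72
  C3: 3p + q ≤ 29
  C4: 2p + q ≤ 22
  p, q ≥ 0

(0, 0), (9.667, 0), (7, 8), (6.333, 9.333), (0, 12.5)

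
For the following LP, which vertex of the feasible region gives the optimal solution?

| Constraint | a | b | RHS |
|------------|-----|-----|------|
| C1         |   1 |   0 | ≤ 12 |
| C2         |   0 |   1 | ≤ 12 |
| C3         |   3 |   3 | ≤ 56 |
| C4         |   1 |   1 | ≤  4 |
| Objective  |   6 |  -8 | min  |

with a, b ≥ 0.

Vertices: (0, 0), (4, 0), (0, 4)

Evaluate the objective at each vertex of the feasible region:
  z(0, 0) = 0
  z(4, 0) = 24
  z(0, 4) = -32  ←
The minimum is at a = 0, b = 4.

(0, 4)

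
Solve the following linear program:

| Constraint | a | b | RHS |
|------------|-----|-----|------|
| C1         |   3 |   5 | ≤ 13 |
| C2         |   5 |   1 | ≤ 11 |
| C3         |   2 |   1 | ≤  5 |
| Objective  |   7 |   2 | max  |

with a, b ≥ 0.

Evaluate the objective at each vertex of the feasible region:
  z(0, 0) = 0
  z(2.2, 0) = 15.4
  z(2, 1) = 16  ←
  z(1.714, 1.571) = 15.14
  z(0, 2.6) = 5.2
The maximum is at a = 2, b = 1.

a = 2, b = 1, z = 16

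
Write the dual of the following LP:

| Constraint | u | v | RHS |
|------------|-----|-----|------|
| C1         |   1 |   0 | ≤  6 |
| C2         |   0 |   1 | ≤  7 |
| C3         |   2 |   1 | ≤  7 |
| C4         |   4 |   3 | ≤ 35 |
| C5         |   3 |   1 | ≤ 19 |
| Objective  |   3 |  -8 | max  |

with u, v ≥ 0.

Primal max cᵀx s.t. Ax ≤ b, x ≥ 0  →  Dual min bᵀy s.t. Aᵀy ≥ c, y ≥ 0.

Minimize: z = 6y1 + 7y2 + 7y3 + 35y4 + 19y5

Subject to:
  y1 + 2y3 + 4y4 + 3y5 ≥ 3
  y2 + y3 + 3y4 + y5 ≥ -8
  y1, y2, y3, y4, y5 ≥ 0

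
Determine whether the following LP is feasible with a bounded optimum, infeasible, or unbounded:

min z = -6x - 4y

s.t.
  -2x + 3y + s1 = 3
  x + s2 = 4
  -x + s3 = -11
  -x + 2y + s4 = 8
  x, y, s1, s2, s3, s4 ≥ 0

Infeasible (no feasible solution exists)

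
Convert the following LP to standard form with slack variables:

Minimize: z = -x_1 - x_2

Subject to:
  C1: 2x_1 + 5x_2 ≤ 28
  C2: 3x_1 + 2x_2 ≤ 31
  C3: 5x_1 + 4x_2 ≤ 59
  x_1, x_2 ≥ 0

min z = -x_1 - x_2

s.t.
  2x_1 + 5x_2 + s1 = 28
  3x_1 + 2x_2 + s2 = 31
  5x_1 + 4x_2 + s3 = 59
  x_1, x_2, s1, s2, s3 ≥ 0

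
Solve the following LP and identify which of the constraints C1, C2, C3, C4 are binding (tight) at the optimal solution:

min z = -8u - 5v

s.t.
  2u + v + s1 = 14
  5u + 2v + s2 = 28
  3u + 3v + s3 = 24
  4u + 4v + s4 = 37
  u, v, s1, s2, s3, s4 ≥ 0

At u = 4, v = 4, compute slack b - a·x for each constraint:
  C1: 14 − 12 = 2  (slack)
  C2: 28 − 28 = 0  (binding)
  C3: 24 − 24 = 0  (binding)
  C4: 37 − 32 = 5  (slack)

Optimal: u = 4, v = 4
Binding: C2, C3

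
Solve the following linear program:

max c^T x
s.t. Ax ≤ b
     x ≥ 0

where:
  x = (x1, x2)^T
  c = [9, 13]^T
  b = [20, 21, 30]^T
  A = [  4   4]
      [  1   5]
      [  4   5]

Evaluate the objective at each vertex of the feasible region:
  z(0, 0) = 0
  z(5, 0) = 45
  z(1, 4) = 61  ←
  z(0, 4.2) = 54.6
The maximum is at x1 = 1, x2 = 4.

x1 = 1, x2 = 4, z = 61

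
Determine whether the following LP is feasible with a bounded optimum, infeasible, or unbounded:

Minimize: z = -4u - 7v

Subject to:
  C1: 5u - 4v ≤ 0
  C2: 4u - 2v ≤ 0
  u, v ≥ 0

Unbounded (objective can decrease without bound)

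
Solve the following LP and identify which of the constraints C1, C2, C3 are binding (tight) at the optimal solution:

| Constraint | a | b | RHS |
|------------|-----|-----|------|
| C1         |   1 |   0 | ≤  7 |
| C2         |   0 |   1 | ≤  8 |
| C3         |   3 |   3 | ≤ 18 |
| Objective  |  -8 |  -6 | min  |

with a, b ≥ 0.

At a = 6, b = 0, compute slack b - a·x for each constraint:
  C1: 7 − 6 = 1  (slack)
  C2: 8 − 0 = 8  (slack)
  C3: 18 − 18 = 0  (binding)

Optimal: a = 6, b = 0
Binding: C3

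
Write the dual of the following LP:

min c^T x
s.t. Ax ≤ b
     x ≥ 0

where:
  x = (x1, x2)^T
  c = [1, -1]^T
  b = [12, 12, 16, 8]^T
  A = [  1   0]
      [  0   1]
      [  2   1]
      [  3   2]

Primal min cᵀx s.t. Ax ≤ b, x ≥ 0  →  Dual max −bᵀy s.t. Aᵀy ≥ −c, y ≥ 0.

Maximize: z = -12y1 - 12y2 - 16y3 - 8y4

Subject to:
  y1 + 2y3 + 3y4 ≥ -1
  y2 + y3 + 2y4 ≥ 1
  y1, y2, y3, y4 ≥ 0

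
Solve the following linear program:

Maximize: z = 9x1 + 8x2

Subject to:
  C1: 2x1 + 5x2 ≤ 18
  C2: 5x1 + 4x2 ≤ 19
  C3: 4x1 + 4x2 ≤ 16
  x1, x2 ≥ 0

Evaluate the objective at each vertex of the feasible region:
  z(0, 0) = 0
  z(3.8, 0) = 34.2
  z(3, 1) = 35  ←
  z(0.6667, 3.333) = 32.67
  z(0, 3.6) = 28.8
The maximum is at x1 = 3, x2 = 1.

x1 = 3, x2 = 1, z = 35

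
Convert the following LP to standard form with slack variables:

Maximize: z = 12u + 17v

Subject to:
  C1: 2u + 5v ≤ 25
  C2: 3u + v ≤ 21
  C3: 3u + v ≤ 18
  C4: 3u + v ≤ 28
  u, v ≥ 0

max z = 12u + 17v

s.t.
  2u + 5v + s1 = 25
  3u + v + s2 = 21
  3u + v + s3 = 18
  3u + v + s4 = 28
  u, v, s1, s2, s3, s4 ≥ 0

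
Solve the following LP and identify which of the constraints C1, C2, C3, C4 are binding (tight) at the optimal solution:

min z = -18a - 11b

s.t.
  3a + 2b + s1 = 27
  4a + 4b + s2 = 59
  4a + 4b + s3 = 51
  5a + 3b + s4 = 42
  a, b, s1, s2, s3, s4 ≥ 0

At a = 3, b = 9, compute slack b - a·x for each constraint:
  C1: 27 − 27 = 0  (binding)
  C2: 59 − 48 = 11  (slack)
  C3: 51 − 48 = 3  (slack)
  C4: 42 − 42 = 0  (binding)

Optimal: a = 3, b = 9
Binding: C1, C4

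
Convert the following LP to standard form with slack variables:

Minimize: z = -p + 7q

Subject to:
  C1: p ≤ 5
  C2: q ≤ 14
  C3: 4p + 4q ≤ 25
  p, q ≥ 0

min z = -p + 7q

s.t.
  p + s1 = 5
  q + s2 = 14
  4p + 4q + s3 = 25
  p, q, s1, s2, s3 ≥ 0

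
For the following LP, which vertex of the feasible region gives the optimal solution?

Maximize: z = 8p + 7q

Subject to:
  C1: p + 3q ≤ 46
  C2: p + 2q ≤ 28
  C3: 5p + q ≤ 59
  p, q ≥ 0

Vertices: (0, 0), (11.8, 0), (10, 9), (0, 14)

Evaluate the objective at each vertex of the feasible region:
  z(0, 0) = 0
  z(11.8, 0) = 94.4
  z(10, 9) = 143  ←
  z(0, 14) = 98
The maximum is at p = 10, q = 9.

(10, 9)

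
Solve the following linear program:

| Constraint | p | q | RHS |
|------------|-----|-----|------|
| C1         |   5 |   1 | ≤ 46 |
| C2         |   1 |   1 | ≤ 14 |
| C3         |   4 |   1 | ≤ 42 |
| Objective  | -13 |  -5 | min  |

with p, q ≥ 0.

Evaluate the objective at each vertex of the feasible region:
  z(0, 0) = 0
  z(9.2, 0) = -119.6
  z(8, 6) = -134  ←
  z(0, 14) = -70
The minimum is at p = 8, q = 6.

p = 8, q = 6, z = -134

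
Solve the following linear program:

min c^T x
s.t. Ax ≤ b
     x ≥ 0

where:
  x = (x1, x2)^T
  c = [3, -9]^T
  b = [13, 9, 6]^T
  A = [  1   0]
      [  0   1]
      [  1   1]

Evaluate the objective at each vertex of the feasible region:
  z(0, 0) = 0
  z(6, 0) = 18
  z(0, 6) = -54  ←
The minimum is at x1 = 0, x2 = 6.

x1 = 0, x2 = 6, z = -54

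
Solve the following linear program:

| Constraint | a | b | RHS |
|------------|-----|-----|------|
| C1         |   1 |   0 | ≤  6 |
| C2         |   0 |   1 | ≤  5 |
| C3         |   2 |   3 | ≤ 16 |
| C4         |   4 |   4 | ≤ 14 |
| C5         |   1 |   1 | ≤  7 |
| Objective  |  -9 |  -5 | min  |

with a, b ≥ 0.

Evaluate the objective at each vertex of the feasible region:
  z(0, 0) = 0
  z(3.5, 0) = -31.5  ←
  z(0, 3.5) = -17.5
The minimum is at a = 3.5, b = 0.

a = 3.5, b = 0, z = -31.5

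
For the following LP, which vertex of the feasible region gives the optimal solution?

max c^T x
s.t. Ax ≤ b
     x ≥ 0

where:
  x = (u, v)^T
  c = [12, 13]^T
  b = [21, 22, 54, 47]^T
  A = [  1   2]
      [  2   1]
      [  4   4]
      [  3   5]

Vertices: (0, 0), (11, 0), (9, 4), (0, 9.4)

Evaluate the objective at each vertex of the feasible region:
  z(0, 0) = 0
  z(11, 0) = 132
  z(9, 4) = 160  ←
  z(0, 9.4) = 122.2
The maximum is at u = 9, v = 4.

(9, 4)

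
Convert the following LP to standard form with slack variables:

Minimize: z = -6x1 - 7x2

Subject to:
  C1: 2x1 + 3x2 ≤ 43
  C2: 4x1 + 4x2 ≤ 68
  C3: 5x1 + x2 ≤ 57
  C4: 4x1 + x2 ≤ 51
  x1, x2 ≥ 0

min z = -6x1 - 7x2

s.t.
  2x1 + 3x2 + s1 = 43
  4x1 + 4x2 + s2 = 68
  5x1 + x2 + s3 = 57
  4x1 + x2 + s4 = 51
  x1, x2, s1, s2, s3, s4 ≥ 0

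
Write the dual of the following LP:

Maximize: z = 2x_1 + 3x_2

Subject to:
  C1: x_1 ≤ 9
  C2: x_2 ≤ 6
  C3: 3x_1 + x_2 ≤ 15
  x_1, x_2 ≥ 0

Primal max cᵀx s.t. Ax ≤ b, x ≥ 0  →  Dual min bᵀy s.t. Aᵀy ≥ c, y ≥ 0.

Minimize: z = 9y1 + 6y2 + 15y3

Subject to:
  y1 + 3y3 ≥ 2
  y2 + y3 ≥ 3
  y1, y2, y3 ≥ 0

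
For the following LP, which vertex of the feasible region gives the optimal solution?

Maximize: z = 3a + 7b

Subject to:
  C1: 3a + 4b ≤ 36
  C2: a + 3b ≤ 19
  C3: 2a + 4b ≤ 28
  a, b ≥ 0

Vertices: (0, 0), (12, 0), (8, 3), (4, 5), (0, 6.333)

Evaluate the objective at each vertex of the feasible region:
  z(0, 0) = 0
  z(12, 0) = 36
  z(8, 3) = 45
  z(4, 5) = 47  ←
  z(0, 6.333) = 44.33
The maximum is at a = 4, b = 5.

(4, 5)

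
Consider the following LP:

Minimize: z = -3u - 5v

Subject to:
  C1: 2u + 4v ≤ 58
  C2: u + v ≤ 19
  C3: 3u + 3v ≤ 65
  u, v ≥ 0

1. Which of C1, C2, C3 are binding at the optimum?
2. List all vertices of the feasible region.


1. C1, C2
2. (0, 0), (19, 0), (9, 10), (0, 14.5)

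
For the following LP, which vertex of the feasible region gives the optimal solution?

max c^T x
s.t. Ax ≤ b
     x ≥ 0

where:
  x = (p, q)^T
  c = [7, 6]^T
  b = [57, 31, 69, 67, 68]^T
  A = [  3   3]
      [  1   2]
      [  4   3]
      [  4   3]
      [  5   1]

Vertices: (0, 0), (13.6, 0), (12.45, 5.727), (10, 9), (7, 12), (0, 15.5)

Evaluate the objective at each vertex of the feasible region:
  z(0, 0) = 0
  z(13.6, 0) = 95.2
  z(12.45, 5.727) = 121.5
  z(10, 9) = 124  ←
  z(7, 12) = 121
  z(0, 15.5) = 93
The maximum is at p = 10, q = 9.

(10, 9)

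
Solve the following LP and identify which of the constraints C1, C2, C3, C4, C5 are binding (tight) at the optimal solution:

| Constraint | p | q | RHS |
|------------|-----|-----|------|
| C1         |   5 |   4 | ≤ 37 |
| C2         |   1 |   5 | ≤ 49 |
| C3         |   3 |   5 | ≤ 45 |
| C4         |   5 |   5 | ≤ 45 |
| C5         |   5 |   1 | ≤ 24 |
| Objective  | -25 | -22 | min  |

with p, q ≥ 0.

At p = 1, q = 8, compute slack b - a·x for each constraint:
  C1: 37 − 37 = 0  (binding)
  C2: 49 − 41 = 8  (slack)
  C3: 45 − 43 = 2  (slack)
  C4: 45 − 45 = 0  (binding)
  C5: 24 − 13 = 11  (slack)

Optimal: p = 1, q = 8
Binding: C1, C4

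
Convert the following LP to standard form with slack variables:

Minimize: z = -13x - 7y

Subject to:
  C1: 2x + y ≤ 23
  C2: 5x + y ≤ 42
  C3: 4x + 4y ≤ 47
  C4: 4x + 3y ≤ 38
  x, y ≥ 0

min z = -13x - 7y

s.t.
  2x + y + s1 = 23
  5x + y + s2 = 42
  4x + 4y + s3 = 47
  4x + 3y + s4 = 38
  x, y, s1, s2, s3, s4 ≥ 0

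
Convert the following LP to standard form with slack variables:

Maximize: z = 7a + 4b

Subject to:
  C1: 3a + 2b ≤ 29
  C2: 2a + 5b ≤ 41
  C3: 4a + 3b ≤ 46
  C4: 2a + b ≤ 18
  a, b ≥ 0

max z = 7a + 4b

s.t.
  3a + 2b + s1 = 29
  2a + 5b + s2 = 41
  4a + 3b + s3 = 46
  2a + b + s4 = 18
  a, b, s1, s2, s3, s4 ≥ 0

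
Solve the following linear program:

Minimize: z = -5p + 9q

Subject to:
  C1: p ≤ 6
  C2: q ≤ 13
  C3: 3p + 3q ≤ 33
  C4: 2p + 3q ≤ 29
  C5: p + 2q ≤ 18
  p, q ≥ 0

Evaluate the objective at each vertex of the feasible region:
  z(0, 0) = 0
  z(6, 0) = -30  ←
  z(6, 5) = 15
  z(4, 7) = 43
  z(0, 9) = 81
The minimum is at p = 6, q = 0.

p = 6, q = 0, z = -30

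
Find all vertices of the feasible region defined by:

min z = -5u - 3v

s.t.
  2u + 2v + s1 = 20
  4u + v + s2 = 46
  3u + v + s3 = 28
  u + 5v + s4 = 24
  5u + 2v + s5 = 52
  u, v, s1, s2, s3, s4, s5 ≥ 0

(0, 0), (9.333, 0), (9, 1), (6.5, 3.5), (0, 4.8)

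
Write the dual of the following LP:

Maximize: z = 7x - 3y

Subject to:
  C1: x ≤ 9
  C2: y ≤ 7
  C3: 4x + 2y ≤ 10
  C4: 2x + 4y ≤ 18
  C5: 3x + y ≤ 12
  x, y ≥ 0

Primal max cᵀx s.t. Ax ≤ b, x ≥ 0  →  Dual min bᵀy s.t. Aᵀy ≥ c, y ≥ 0.

Minimize: z = 9y1 + 7y2 + 10y3 + 18y4 + 12y5

Subject to:
  y1 + 4y3 + 2y4 + 3y5 ≥ 7
  y2 + 2y3 + 4y4 + y5 ≥ -3
  y1, y2, y3, y4, y5 ≥ 0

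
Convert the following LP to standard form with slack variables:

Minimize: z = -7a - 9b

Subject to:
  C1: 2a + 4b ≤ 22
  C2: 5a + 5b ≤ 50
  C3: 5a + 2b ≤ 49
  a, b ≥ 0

min z = -7a - 9b

s.t.
  2a + 4b + s1 = 22
  5a + 5b + s2 = 50
  5a + 2b + s3 = 49
  a, b, s1, s2, s3 ≥ 0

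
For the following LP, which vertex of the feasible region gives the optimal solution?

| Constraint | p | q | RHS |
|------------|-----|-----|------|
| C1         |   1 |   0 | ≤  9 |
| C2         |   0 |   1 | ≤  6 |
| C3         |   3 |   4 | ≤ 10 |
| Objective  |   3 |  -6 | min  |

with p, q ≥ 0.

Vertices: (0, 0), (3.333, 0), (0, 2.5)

Evaluate the objective at each vertex of the feasible region:
  z(0, 0) = 0
  z(3.333, 0) = 10
  z(0, 2.5) = -15  ←
The minimum is at p = 0, q = 2.5.

(0, 2.5)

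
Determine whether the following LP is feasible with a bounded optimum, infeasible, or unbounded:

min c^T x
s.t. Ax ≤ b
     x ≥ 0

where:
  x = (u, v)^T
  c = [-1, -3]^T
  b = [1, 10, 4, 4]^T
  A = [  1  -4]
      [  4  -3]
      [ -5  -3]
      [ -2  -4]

Unbounded (objective can decrease without bound)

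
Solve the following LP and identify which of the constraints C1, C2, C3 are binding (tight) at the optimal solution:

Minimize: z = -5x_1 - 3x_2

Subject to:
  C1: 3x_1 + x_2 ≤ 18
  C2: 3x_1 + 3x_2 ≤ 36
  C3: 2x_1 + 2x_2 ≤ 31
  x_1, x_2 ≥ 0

At x_1 = 3, x_2 = 9, compute slack b - a·x for each constraint:
  C1: 18 − 18 = 0  (binding)
  C2: 36 − 36 = 0  (binding)
  C3: 31 − 24 = 7  (slack)

Optimal: x_1 = 3, x_2 = 9
Binding: C1, C2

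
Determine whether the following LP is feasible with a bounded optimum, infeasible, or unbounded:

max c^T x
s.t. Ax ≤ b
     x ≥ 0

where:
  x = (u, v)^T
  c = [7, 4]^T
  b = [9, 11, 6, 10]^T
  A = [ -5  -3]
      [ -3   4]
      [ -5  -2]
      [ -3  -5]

Unbounded (objective can increase without bound)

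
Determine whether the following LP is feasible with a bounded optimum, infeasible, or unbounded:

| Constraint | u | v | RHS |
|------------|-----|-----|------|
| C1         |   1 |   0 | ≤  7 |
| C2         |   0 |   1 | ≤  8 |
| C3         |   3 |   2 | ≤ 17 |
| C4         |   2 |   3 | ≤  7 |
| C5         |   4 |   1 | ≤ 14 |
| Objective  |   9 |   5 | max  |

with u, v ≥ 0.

Feasible with a bounded optimal solution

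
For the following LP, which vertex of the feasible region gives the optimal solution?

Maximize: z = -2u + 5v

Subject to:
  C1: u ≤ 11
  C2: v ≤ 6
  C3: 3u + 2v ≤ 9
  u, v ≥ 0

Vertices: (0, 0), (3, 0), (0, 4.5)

Evaluate the objective at each vertex of the feasible region:
  z(0, 0) = 0
  z(3, 0) = -6
  z(0, 4.5) = 22.5  ←
The maximum is at u = 0, v = 4.5.

(0, 4.5)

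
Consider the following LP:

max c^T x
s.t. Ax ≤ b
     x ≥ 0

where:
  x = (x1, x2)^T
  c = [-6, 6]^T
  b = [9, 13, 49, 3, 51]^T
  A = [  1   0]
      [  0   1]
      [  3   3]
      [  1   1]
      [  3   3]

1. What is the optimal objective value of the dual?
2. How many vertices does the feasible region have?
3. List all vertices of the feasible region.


1. 18
2. 3
3. (0, 0), (3, 0), (0, 3)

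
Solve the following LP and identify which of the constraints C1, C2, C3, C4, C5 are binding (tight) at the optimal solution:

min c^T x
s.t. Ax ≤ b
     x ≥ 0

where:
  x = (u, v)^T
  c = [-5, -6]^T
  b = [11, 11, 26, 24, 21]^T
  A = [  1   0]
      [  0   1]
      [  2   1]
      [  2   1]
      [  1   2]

At u = 9, v = 6, compute slack b - a·x for each constraint:
  C1: 11 − 9 = 2  (slack)
  C2: 11 − 6 = 5  (slack)
  C3: 26 − 24 = 2  (slack)
  C4: 24 − 24 = 0  (binding)
  C5: 21 − 21 = 0  (binding)

Optimal: u = 9, v = 6
Binding: C4, C5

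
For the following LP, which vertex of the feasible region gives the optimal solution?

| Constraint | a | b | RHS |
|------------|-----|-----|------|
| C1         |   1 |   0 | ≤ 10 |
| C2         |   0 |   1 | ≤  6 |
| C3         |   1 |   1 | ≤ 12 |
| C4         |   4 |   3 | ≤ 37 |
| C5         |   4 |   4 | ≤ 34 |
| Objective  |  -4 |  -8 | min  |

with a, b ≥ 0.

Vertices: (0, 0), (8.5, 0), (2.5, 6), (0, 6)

Evaluate the objective at each vertex of the feasible region:
  z(0, 0) = 0
  z(8.5, 0) = -34
  z(2.5, 6) = -58  ←
  z(0, 6) = -48
The minimum is at a = 2.5, b = 6.

(2.5, 6)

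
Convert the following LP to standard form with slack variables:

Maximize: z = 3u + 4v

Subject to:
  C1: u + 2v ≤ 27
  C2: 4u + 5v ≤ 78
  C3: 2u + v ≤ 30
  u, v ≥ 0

max z = 3u + 4v

s.t.
  u + 2v + s1 = 27
  4u + 5v + s2 = 78
  2u + v + s3 = 30
  u, v, s1, s2, s3 ≥ 0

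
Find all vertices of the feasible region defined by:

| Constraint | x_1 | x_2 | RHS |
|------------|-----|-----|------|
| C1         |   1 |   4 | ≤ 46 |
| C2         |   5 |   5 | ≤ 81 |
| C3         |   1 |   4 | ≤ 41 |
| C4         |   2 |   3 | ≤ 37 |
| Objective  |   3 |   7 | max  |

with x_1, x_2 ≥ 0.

(0, 0), (16.2, 0), (11.6, 4.6), (5, 9), (0, 10.25)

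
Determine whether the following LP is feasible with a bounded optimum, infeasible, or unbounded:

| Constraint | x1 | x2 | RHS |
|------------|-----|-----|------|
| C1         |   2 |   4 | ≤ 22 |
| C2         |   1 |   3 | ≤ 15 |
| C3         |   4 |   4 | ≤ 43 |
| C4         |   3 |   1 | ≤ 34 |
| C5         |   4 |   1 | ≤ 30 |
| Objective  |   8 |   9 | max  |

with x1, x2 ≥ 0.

Feasible with a bounded optimal solution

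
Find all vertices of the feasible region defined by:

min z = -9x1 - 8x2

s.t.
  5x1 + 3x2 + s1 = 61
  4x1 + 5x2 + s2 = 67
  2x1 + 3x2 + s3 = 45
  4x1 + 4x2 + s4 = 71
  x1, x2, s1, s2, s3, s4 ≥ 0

(0, 0), (12.2, 0), (8, 7), (0, 13.4)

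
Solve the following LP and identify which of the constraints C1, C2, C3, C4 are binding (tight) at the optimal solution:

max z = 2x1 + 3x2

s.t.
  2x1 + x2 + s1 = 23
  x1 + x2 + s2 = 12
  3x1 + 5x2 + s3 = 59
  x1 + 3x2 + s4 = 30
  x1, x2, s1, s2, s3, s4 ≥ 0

At x1 = 3, x2 = 9, compute slack b - a·x for each constraint:
  C1: 23 − 15 = 8  (slack)
  C2: 12 − 12 = 0  (binding)
  C3: 59 − 54 = 5  (slack)
  C4: 30 − 30 = 0  (binding)

Optimal: x1 = 3, x2 = 9
Binding: C2, C4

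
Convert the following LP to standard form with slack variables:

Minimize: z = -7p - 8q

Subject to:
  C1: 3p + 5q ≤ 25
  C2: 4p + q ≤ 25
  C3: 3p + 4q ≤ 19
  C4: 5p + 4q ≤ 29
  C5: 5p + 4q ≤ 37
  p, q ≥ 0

min z = -7p - 8q

s.t.
  3p + 5q + s1 = 25
  4p + q + s2 = 25
  3p + 4q + s3 = 19
  5p + 4q + s4 = 29
  5p + 4q + s5 = 37
  p, q, s1, s2, s3, s4, s5 ≥ 0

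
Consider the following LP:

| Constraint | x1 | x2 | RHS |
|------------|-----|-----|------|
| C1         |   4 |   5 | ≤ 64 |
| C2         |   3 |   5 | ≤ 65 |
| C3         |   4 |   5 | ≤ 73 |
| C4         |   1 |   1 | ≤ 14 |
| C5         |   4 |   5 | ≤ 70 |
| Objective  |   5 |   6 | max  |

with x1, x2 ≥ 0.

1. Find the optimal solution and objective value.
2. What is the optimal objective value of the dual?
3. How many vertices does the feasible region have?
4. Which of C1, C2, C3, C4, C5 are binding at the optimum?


1. x1 = 6, x2 = 8, z = 78
2. 78
3. 4
4. C1, C4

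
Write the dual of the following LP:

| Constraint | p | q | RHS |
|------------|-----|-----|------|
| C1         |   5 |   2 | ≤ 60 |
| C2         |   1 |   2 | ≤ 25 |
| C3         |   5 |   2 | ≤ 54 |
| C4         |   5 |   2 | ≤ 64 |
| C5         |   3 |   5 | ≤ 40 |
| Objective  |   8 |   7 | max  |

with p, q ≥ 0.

Primal max cᵀx s.t. Ax ≤ b, x ≥ 0  →  Dual min bᵀy s.t. Aᵀy ≥ c, y ≥ 0.

Minimize: z = 60y1 + 25y2 + 54y3 + 64y4 + 40y5

Subject to:
  5y1 + y2 + 5y3 + 5y4 + 3y5 ≥ 8
  2y1 + 2y2 + 2y3 + 2y4 + 5y5 ≥ 7
  y1, y2, y3, y4, y5 ≥ 0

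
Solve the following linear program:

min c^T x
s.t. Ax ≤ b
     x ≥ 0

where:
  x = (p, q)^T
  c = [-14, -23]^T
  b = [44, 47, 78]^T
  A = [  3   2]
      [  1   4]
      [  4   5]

Evaluate the objective at each vertex of the feasible region:
  z(0, 0) = 0
  z(14.67, 0) = -205.3
  z(9.143, 8.286) = -318.6
  z(7, 10) = -328  ←
  z(0, 11.75) = -270.2
The minimum is at p = 7, q = 10.

p = 7, q = 10, z = -328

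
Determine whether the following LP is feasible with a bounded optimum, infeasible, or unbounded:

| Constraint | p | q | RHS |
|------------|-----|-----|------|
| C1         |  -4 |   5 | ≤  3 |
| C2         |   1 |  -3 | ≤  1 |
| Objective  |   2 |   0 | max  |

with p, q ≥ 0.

Unbounded (objective can increase without bound)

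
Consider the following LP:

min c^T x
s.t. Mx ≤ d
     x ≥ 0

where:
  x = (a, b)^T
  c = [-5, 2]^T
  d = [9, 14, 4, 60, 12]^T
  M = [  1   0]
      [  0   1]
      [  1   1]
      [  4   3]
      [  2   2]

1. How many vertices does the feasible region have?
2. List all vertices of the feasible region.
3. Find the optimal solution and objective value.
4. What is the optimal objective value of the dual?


1. 3
2. (0, 0), (4, 0), (0, 4)
3. a = 4, b = 0, z = -20
4. -20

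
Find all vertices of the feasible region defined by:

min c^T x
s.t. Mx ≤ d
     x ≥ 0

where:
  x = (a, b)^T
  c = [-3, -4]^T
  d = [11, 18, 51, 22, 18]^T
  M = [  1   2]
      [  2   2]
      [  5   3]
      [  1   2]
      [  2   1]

(0, 0), (9, 0), (7, 2), (0, 5.5)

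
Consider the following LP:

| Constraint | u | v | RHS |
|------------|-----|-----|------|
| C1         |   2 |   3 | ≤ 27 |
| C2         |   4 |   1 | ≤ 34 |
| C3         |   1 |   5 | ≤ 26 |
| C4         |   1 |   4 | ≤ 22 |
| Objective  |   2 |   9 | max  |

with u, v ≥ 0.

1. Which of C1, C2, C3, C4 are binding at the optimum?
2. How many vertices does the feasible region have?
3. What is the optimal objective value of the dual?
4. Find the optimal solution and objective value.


1. C3, C4
2. 5
3. 48
4. u = 6, v = 4, z = 48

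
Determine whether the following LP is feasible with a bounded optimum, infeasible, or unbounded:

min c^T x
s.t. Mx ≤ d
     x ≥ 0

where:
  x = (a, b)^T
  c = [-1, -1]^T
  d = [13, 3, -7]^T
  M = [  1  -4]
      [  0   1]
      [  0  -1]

Infeasible (no feasible solution exists)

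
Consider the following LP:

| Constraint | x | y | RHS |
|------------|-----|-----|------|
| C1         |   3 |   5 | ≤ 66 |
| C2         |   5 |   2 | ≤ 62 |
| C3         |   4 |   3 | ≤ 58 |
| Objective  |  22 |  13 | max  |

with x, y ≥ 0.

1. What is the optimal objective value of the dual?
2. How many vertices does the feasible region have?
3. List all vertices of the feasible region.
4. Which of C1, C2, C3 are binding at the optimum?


1. 298
2. 5
3. (0, 0), (12.4, 0), (10, 6), (8.364, 8.182), (0, 13.2)
4. C2, C3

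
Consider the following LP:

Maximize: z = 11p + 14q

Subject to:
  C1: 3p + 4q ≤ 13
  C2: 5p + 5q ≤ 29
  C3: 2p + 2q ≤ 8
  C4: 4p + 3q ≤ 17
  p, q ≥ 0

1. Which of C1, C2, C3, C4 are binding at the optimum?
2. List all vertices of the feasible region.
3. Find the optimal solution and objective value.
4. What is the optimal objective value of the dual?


1. C1, C3
2. (0, 0), (4, 0), (3, 1), (0, 3.25)
3. p = 3, q = 1, z = 47
4. 47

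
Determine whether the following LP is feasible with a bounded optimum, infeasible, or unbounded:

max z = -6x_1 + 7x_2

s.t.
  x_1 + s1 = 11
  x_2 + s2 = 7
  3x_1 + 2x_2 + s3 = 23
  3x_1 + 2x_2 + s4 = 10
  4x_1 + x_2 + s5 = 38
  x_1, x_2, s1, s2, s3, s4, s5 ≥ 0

Feasible with a bounded optimal solution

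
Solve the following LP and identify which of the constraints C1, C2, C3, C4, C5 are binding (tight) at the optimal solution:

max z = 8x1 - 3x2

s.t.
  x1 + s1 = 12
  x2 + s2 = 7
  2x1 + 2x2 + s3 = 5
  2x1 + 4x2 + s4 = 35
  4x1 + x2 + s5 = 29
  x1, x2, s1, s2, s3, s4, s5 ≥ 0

At x1 = 2.5, x2 = 0, compute slack b - a·x for each constraint:
  C1: 12 − 2.5 = 9.5  (slack)
  C2: 7 − 0 = 7  (slack)
  C3: 5 − 5 = 0  (binding)
  C4: 35 − 5 = 30  (slack)
  C5: 29 − 10 = 19  (slack)

Optimal: x1 = 2.5, x2 = 0
Binding: C3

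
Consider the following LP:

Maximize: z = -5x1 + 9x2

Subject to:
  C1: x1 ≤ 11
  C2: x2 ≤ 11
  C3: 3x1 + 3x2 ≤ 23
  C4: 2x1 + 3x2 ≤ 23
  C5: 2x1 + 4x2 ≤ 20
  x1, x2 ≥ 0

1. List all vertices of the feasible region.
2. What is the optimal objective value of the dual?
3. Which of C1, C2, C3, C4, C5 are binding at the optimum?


1. (0, 0), (7.667, 0), (5.333, 2.333), (0, 5)
2. 45
3. C5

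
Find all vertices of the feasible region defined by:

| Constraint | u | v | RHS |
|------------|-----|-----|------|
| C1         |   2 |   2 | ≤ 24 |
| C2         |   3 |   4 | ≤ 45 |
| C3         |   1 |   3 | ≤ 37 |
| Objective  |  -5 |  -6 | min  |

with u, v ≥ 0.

(0, 0), (12, 0), (3, 9), (0, 11.25)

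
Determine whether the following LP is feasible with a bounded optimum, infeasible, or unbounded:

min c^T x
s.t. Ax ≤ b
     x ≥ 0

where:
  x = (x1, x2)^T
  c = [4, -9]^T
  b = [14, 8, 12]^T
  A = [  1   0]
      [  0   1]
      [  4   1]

Feasible with a bounded optimal solution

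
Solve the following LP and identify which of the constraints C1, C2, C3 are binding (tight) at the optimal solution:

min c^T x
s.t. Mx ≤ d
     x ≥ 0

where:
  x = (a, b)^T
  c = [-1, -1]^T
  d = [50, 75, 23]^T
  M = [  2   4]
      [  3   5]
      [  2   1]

At a = 7, b = 9, compute slack b - a·x for each constraint:
  C1: 50 − 50 = 0  (binding)
  C2: 75 − 66 = 9  (slack)
  C3: 23 − 23 = 0  (binding)

Optimal: a = 7, b = 9
Binding: C1, C3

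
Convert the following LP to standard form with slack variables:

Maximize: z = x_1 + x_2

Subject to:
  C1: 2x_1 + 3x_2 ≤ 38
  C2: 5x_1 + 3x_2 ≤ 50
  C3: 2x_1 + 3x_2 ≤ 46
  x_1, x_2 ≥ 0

max z = x_1 + x_2

s.t.
  2x_1 + 3x_2 + s1 = 38
  5x_1 + 3x_2 + s2 = 50
  2x_1 + 3x_2 + s3 = 46
  x_1, x_2, s1, s2, s3 ≥ 0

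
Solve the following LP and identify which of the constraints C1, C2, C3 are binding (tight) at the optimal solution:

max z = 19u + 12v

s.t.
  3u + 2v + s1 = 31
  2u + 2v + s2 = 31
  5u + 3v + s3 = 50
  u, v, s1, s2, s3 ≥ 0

At u = 7, v = 5, compute slack b - a·x for each constraint:
  C1: 31 − 31 = 0  (binding)
  C2: 31 − 24 = 7  (slack)
  C3: 50 − 50 = 0  (binding)

Optimal: u = 7, v = 5
Binding: C1, C3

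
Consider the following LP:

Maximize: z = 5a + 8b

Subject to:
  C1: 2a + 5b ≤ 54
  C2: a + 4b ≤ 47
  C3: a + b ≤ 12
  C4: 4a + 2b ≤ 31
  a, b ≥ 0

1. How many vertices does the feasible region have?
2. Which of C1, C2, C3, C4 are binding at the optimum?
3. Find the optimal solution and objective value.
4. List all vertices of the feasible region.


1. 5
2. C1, C3
3. a = 2, b = 10, z = 90
4. (0, 0), (7.75, 0), (3.5, 8.5), (2, 10), (0, 10.8)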